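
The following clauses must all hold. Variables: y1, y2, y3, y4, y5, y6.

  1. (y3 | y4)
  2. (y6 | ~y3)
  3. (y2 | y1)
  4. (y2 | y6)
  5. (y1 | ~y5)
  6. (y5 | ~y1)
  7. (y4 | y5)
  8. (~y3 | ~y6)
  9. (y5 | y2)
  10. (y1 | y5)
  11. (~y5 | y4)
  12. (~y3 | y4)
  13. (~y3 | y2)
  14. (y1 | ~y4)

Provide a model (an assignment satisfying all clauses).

y1=T, y2=F, y3=F, y4=T, y5=T, y6=T

Try y1 = True.
  then y5 is forced to True.
  then y4 is forced to True.
Set y2 = False and propagate.
  then y6 is forced to True.
  then y3 is forced to False.
Every clause has at least one true literal under this assignment.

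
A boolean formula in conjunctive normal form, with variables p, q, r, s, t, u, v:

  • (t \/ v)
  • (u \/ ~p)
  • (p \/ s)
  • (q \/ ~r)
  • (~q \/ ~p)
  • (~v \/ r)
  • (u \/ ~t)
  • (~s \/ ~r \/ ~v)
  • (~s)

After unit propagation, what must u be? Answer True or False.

(~s) is a unit clause: s = False.
(s \/ p) with s = False leaves only p, so p = True.
In (~p \/ u), ~p is now false; u must hold, so u = True.

True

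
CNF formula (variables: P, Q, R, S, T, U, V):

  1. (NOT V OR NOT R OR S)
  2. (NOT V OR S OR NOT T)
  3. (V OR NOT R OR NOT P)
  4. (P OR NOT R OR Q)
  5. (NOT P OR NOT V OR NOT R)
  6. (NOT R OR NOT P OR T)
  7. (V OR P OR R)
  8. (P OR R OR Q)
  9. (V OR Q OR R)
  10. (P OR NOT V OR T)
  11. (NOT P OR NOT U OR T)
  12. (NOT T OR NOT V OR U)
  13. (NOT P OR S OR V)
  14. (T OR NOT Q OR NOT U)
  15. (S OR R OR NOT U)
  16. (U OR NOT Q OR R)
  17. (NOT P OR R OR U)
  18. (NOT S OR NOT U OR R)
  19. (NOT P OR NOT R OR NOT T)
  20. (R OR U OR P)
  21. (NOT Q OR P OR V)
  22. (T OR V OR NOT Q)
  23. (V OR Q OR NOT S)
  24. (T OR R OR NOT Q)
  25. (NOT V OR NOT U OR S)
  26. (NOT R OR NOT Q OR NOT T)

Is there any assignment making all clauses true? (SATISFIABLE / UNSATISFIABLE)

UNSATISFIABLE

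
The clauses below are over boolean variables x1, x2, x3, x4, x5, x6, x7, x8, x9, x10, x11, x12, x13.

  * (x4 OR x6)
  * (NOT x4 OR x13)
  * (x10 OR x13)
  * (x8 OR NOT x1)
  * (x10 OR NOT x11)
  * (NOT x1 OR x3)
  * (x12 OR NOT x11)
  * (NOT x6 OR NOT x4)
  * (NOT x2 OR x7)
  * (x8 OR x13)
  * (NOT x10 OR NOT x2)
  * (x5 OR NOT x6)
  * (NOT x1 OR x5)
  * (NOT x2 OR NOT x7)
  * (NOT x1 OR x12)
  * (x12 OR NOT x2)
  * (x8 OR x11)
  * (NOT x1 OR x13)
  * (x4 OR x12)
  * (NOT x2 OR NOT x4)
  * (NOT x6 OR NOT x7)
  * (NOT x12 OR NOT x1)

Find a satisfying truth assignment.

x1 occurs only negated in the remaining clauses — set x1 = False.
Pure literal: x2 appears only negated; assign x2 = False.
Try x4 = True.
  then x13 is forced to True.
  then x6 is forced to False.
For the remaining variables, x3 = True, x5 = True, x7 = True, x8 = True, x9 = True, x10 = True, x11 = False, x12 = True works.
Every clause has at least one true literal under this assignment.
Check each clause:
  1. (x4 OR x6) — x4 is true.
  2. (x13 OR NOT x4) — x13 is true.
  3. (x10 OR x13) — x10 is true.
  4. (NOT x1 OR x8) — x8 is true.
  5. (NOT x11 OR x10) — x10 is true.
  6. (x3 OR NOT x1) — x3 is true.
  7. (NOT x11 OR x12) — x12 is true.
  8. (NOT x6 OR NOT x4) — NOT x6 is true.
  9. (NOT x2 OR x7) — NOT x2 is true.
  10. (x8 OR x13) — x8 is true.
  11. (NOT x10 OR NOT x2) — NOT x2 is true.
  12. (NOT x6 OR x5) — NOT x6 is true.
  13. (x5 OR NOT x1) — x5 is true.
  14. (NOT x7 OR NOT x2) — NOT x2 is true.
  15. (NOT x1 OR x12) — x12 is true.
  16. (x12 OR NOT x2) — x12 is true.
  17. (x8 OR x11) — x8 is true.
  18. (NOT x1 OR x13) — x13 is true.
  19. (x12 OR x4) — x12 is true.
  20. (NOT x2 OR NOT x4) — NOT x2 is true.
  21. (NOT x7 OR NOT x6) — NOT x6 is true.
  22. (NOT x1 OR NOT x12) — NOT x1 is true.

x1=F, x2=F, x3=T, x4=T, x5=T, x6=F, x7=T, x8=T, x9=T, x10=T, x11=F, x12=T, x13=T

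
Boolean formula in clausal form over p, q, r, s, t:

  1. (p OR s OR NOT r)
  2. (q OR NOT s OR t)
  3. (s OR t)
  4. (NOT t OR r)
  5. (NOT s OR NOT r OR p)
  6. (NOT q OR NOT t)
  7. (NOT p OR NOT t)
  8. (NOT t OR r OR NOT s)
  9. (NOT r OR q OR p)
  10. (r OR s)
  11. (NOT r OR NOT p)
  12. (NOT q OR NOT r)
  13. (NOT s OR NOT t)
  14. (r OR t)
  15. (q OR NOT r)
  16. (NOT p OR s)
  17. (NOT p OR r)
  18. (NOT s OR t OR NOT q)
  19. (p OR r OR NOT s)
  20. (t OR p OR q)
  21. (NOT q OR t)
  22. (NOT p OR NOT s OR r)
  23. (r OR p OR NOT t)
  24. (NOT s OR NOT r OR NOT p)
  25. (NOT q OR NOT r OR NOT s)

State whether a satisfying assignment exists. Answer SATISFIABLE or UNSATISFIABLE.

r = True:
  propagation gives p=False, s=True; an empty clause results — contradiction.
r = False:
  propagation gives t=False; an empty clause results — contradiction.
Every branch closes, so no satisfying assignment exists.

UNSATISFIABLE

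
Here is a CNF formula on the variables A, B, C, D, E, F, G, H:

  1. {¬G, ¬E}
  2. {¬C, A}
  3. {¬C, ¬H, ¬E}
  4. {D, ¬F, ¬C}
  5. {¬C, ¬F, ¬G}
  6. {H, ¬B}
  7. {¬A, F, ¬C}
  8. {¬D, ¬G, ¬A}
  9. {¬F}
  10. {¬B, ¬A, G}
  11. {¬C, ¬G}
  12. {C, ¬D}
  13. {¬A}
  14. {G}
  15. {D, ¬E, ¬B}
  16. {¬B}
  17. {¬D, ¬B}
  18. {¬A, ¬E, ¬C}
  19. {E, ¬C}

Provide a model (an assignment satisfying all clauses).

Unit propagation: (¬F) forces F = False.
The clause (¬A) is unit: A must be False.
Unit propagation: (¬C) forces C = False.
The clause (¬D) is unit: D must be False.
The clause (G) is unit: G must be True.
(¬E) is a unit clause, so E = False.
Unit propagation: (¬B) forces B = False.
H is now unconstrained; take H = False.

A = False, B = False, C = False, D = False, E = False, F = False, G = True, H = False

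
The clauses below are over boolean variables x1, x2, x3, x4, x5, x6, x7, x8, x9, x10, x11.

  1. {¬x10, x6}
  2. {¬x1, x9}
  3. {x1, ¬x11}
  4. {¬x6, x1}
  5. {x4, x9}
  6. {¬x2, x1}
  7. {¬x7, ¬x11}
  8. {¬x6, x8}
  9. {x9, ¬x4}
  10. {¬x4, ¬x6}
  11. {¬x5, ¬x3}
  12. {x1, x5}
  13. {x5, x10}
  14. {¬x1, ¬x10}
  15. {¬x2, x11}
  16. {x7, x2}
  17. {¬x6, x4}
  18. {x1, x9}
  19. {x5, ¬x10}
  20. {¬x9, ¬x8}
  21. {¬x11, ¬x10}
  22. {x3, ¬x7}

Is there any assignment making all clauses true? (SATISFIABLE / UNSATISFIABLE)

Branch on x1: take x1 = True.
  then x9 is forced to True.
  then x10 is forced to False.
  then x5 is forced to True.
  then x3 is forced to False.
  then x8 is forced to False.
  then x6 is forced to False.
  then x7 is forced to False.
  then x2 is forced to True.
  then x11 is forced to True.
x4 is now unconstrained; take x4 = True.
Every clause has at least one true literal under this assignment.
So x1=1, x2=1, x3=0, x4=1, x5=1, x6=0, x7=0, x8=0, x9=1, x10=0, x11=1 is a satisfying assignment.

SATISFIABLE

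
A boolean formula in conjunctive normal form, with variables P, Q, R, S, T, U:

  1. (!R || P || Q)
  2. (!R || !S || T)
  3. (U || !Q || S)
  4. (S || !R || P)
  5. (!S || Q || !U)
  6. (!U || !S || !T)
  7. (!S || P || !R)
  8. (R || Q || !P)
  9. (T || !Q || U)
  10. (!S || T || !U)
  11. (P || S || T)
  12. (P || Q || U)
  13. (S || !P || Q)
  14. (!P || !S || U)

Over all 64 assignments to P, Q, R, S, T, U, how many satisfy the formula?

7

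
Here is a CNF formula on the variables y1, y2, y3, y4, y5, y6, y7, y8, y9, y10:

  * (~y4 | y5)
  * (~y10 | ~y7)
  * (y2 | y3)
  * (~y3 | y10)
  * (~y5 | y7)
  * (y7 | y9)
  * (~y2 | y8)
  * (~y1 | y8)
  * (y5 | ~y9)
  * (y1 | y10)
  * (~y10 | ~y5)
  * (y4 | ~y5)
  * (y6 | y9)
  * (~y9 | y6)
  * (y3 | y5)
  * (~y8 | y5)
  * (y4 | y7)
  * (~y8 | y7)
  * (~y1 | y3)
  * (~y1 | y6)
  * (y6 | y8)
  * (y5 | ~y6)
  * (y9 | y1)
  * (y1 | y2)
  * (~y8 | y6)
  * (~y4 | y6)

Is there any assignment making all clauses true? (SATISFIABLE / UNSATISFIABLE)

UNSATISFIABLE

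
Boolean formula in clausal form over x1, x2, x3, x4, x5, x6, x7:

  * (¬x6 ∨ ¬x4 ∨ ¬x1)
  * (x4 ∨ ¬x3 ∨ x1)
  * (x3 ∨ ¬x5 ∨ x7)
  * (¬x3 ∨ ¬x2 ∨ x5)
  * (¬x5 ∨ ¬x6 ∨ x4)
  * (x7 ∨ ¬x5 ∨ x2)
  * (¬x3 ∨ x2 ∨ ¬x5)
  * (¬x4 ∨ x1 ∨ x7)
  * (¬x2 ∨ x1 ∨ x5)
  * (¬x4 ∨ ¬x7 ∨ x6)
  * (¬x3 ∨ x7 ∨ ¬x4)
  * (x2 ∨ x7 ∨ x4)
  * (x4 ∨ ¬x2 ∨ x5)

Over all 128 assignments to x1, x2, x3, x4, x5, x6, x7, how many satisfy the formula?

Case analysis on x4 and x5:
  x4=T, x5=T: remaining (x1,x2,x3,x6,x7) ∈ {(F,F,F,T,T); (F,T,F,T,T); (F,T,T,T,T)} — 3.
  x4=T, x5=F: remaining (x1,x2,x3,x6,x7) ∈ {(F,F,F,T,T); (F,F,T,T,T); (T,F,F,F,F); (T,T,F,F,F)} — 4.
  x4=F, x5=T: 6 of the 32 assignments to (x1,x2,x3,x6,x7) work.
  x4=F, x5=F: x6 free; 3 ways for (x1,x2,x3,x7) × 2^1 = 6.
Total: 3 + 4 + 6 + 6 = 19.

19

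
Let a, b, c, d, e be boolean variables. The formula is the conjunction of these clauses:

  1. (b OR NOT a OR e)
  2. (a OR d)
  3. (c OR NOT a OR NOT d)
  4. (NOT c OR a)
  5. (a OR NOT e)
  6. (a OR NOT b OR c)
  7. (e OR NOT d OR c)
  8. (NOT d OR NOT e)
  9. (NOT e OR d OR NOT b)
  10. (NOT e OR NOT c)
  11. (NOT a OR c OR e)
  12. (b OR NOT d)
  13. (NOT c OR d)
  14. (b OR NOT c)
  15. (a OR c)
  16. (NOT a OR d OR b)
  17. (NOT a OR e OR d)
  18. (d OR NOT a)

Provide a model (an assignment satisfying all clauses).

a=True  b=True  c=True  d=True  e=False

Branch on a: take a = True.
  then d is forced to True.
  then c is forced to True.
  then e is forced to False.
  then b is forced to True.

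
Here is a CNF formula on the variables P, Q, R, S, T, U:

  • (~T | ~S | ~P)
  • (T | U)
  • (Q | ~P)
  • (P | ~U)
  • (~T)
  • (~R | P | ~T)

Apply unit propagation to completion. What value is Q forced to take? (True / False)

(~T) is a unit clause: T = False.
From (T | U) and T = False: U = True.
(P | ~U) with U = True leaves only P, so P = True.
(~P | Q): since P = True, the clause reduces to (Q). Q = True.

True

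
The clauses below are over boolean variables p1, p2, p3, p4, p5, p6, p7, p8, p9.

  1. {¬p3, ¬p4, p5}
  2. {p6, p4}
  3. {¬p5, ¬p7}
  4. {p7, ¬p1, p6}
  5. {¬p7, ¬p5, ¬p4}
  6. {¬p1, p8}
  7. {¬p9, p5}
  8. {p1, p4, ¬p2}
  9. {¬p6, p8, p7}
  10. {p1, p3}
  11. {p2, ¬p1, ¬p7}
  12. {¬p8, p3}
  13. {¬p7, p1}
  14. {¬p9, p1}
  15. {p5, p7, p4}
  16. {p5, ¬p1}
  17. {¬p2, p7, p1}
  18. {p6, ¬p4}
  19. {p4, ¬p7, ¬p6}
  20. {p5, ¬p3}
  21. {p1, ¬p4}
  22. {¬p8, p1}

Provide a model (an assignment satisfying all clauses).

p1=T  p2=T  p3=T  p4=F  p5=T  p6=T  p7=F  p8=T  p9=F

Check each clause:
  1. {p5, ¬p3, ¬p4} — ¬p4 is true.
  2. {p4, p6} — p6 is true.
  3. {¬p5, ¬p7} — ¬p7 is true.
  4. {p7, ¬p1, p6} — p6 is true.
  5. {¬p4, ¬p7, ¬p5} — ¬p7 is true.
  6. {¬p1, p8} — p8 is true.
  7. {¬p9, p5} — p5 is true.
  8. {¬p2, p1, p4} — p1 is true.
  9. {p8, ¬p6, p7} — p8 is true.
  10. {p3, p1} — p1 is true.
  11. {¬p1, ¬p7, p2} — ¬p7 is true.
  12. {p3, ¬p8} — p3 is true.
  13. {p1, ¬p7} — ¬p7 is true.
  14. {p1, ¬p9} — p1 is true.
  15. {p5, p7, p4} — p5 is true.
  16. {p5, ¬p1} — p5 is true.
  17. {p1, ¬p2, p7} — p1 is true.
  18. {¬p4, p6} — ¬p4 is true.
  19. {¬p6, ¬p7, p4} — ¬p7 is true.
  20. {¬p3, p5} — p5 is true.
  21. {¬p4, p1} — p1 is true.
  22. {¬p8, p1} — p1 is true.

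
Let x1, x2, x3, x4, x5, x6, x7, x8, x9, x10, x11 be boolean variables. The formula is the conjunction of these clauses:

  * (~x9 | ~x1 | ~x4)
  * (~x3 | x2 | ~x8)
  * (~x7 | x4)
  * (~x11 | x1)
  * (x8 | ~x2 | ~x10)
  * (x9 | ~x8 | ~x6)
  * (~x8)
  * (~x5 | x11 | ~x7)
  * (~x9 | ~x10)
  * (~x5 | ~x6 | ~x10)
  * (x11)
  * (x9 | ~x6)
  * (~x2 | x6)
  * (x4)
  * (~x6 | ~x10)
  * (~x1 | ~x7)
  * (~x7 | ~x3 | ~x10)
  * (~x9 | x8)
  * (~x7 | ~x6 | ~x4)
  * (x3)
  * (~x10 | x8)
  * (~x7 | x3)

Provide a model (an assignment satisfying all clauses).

x1=T, x2=F, x3=T, x4=T, x5=F, x6=F, x7=F, x8=F, x9=F, x10=F, x11=T

Check each clause:
  1. (~x1 | ~x9 | ~x4) — ~x9 is true.
  2. (x2 | ~x3 | ~x8) — ~x8 is true.
  3. (~x7 | x4) — ~x7 is true.
  4. (x1 | ~x11) — x1 is true.
  5. (~x10 | x8 | ~x2) — ~x10 is true.
  6. (x9 | ~x6 | ~x8) — ~x8 is true.
  7. (~x8) — ~x8 is true.
  8. (x11 | ~x7 | ~x5) — ~x7 is true.
  9. (~x9 | ~x10) — ~x10 is true.
  10. (~x6 | ~x5 | ~x10) — ~x6 is true.
  11. (x11) — x11 is true.
  12. (x9 | ~x6) — ~x6 is true.
  13. (~x2 | x6) — ~x2 is true.
  14. (x4) — x4 is true.
  15. (~x10 | ~x6) — ~x6 is true.
  16. (~x1 | ~x7) — ~x7 is true.
  17. (~x10 | ~x7 | ~x3) — ~x7 is true.
  18. (x8 | ~x9) — ~x9 is true.
  19. (~x4 | ~x7 | ~x6) — ~x7 is true.
  20. (x3) — x3 is true.
  21. (~x10 | x8) — ~x10 is true.
  22. (x3 | ~x7) — ~x7 is true.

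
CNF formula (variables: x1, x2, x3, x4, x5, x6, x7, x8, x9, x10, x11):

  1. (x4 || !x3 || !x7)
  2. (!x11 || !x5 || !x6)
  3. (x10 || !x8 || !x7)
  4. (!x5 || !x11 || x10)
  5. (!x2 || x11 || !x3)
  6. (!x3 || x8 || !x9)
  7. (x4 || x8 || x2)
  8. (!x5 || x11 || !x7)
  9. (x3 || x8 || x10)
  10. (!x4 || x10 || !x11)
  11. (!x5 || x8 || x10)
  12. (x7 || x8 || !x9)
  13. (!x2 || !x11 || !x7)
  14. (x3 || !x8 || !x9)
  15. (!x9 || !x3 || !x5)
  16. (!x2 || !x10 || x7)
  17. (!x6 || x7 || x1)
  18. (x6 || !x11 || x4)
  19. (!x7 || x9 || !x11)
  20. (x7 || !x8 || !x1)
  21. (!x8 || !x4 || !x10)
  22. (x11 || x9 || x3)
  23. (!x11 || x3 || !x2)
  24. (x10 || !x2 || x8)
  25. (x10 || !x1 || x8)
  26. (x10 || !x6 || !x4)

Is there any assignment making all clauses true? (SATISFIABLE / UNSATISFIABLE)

SATISFIABLE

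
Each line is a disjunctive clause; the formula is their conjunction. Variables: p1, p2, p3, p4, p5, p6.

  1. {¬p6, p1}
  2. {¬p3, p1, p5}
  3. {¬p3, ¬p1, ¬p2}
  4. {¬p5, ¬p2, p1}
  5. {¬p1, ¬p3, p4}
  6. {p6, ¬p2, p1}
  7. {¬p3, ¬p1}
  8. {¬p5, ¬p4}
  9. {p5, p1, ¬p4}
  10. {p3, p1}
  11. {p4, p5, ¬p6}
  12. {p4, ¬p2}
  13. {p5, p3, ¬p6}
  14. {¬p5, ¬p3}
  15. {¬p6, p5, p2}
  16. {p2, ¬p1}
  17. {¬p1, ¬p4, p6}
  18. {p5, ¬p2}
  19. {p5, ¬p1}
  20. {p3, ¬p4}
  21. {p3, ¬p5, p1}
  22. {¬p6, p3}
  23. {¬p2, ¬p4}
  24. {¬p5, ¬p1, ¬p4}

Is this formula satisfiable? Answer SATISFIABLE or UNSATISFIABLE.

UNSATISFIABLE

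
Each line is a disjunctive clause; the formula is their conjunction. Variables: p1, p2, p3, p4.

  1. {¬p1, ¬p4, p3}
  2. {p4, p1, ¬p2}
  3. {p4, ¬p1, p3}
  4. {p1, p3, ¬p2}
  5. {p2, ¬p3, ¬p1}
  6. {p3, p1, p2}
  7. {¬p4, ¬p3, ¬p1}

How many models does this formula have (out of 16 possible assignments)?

4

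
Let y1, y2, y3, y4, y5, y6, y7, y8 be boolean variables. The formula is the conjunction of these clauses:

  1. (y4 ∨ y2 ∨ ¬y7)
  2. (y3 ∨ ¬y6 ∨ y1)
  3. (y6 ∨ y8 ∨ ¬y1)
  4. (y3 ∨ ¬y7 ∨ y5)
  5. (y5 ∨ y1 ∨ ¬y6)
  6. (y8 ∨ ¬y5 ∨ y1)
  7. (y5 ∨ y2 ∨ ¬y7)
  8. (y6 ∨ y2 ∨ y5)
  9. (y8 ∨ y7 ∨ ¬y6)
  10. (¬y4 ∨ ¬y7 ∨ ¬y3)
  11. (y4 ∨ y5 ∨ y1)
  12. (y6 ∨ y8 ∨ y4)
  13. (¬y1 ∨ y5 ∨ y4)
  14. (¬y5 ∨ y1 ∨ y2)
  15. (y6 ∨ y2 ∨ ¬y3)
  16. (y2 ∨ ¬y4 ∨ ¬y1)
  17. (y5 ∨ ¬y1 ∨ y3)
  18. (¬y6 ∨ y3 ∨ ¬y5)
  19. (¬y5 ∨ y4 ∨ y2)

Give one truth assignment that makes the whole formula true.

y1=False  y2=True  y3=False  y4=True  y5=True  y6=False  y7=False  y8=True

Check each clause:
  1. (y2 ∨ ¬y7 ∨ y4) — ¬y7 is true.
  2. (y1 ∨ y3 ∨ ¬y6) — ¬y6 is true.
  3. (y6 ∨ ¬y1 ∨ y8) — y8 is true.
  4. (y3 ∨ ¬y7 ∨ y5) — ¬y7 is true.
  5. (¬y6 ∨ y5 ∨ y1) — ¬y6 is true.
  6. (y1 ∨ ¬y5 ∨ y8) — y8 is true.
  7. (y2 ∨ ¬y7 ∨ y5) — ¬y7 is true.
  8. (y5 ∨ y2 ∨ y6) — y2 is true.
  9. (y8 ∨ y7 ∨ ¬y6) — y8 is true.
  10. (¬y4 ∨ ¬y3 ∨ ¬y7) — ¬y7 is true.
  11. (y1 ∨ y4 ∨ y5) — y4 is true.
  12. (y4 ∨ y6 ∨ y8) — y8 is true.
  13. (y5 ∨ y4 ∨ ¬y1) — y4 is true.
  14. (y2 ∨ y1 ∨ ¬y5) — y2 is true.
  15. (¬y3 ∨ y6 ∨ y2) — y2 is true.
  16. (¬y1 ∨ ¬y4 ∨ y2) — y2 is true.
  17. (¬y1 ∨ y3 ∨ y5) — y5 is true.
  18. (y3 ∨ ¬y6 ∨ ¬y5) — ¬y6 is true.
  19. (y2 ∨ y4 ∨ ¬y5) — y2 is true.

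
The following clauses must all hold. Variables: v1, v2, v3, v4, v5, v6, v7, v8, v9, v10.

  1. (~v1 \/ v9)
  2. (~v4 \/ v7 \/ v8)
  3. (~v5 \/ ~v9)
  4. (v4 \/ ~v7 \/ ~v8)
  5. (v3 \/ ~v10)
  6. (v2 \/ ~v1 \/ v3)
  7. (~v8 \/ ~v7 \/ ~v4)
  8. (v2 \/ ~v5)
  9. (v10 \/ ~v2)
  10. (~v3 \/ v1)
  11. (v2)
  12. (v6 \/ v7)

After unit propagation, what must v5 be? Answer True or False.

False

Unit clause (v2) sets v2 = True.
(v10 \/ ~v2): since v2 = True, the clause reduces to (v10). v10 = True.
From (v3 \/ ~v10) and v10 = True: v3 = True.
(v1 \/ ~v3): since v3 = True, the clause reduces to (v1). v1 = True.
In (v9 \/ ~v1), ~v1 is now false; v9 must hold, so v9 = True.
From (~v5 \/ ~v9) and v9 = True: v5 = False.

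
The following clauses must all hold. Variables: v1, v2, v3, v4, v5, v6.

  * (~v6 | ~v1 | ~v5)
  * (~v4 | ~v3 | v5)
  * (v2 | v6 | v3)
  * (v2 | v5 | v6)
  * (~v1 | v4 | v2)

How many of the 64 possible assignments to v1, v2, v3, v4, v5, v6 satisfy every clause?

Case analysis on v2 and v5:
  v2=1, v5=1: v3, v4 free; 3 ways for (v1,v6) × 2^2 = 12.
  v2=1, v5=0: v1, v6 free; 3 ways for (v3,v4) × 2^2 = 12.
  v2=0, v5=1: 7 of the 16 assignments to (v1,v3,v4,v6) work.
  v2=0, v5=0: remaining (v1,v3,v4,v6) ∈ {(0,0,0,1); (0,0,1,1); (0,1,0,1); (1,0,1,1)} — 4.
Total: 12 + 12 + 7 + 4 = 35.

35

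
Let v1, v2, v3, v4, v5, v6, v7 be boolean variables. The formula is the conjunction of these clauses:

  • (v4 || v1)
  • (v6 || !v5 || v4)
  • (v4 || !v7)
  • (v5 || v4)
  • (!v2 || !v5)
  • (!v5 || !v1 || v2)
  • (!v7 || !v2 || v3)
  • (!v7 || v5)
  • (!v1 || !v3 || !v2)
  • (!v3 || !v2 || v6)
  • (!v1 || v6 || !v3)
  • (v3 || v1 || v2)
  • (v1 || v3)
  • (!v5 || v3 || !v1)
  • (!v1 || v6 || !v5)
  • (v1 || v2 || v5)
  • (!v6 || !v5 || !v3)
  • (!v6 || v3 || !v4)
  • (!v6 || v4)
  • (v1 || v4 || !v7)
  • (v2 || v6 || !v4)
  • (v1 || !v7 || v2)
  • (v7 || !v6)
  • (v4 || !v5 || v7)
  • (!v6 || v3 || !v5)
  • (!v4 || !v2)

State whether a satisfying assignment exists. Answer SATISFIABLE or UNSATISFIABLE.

UNSATISFIABLE

v1 = True:
  v5 = True:
    propagation gives v2=False; an empty clause results — contradiction.
  v5 = False:
    propagation gives v4=True, v7=False, v6=False, v3=False; an empty clause results — contradiction.
v1 = False:
  propagation gives v4=True, v3=True, v2=False, v5=True; an empty clause results — contradiction.
Every branch closes, so no satisfying assignment exists.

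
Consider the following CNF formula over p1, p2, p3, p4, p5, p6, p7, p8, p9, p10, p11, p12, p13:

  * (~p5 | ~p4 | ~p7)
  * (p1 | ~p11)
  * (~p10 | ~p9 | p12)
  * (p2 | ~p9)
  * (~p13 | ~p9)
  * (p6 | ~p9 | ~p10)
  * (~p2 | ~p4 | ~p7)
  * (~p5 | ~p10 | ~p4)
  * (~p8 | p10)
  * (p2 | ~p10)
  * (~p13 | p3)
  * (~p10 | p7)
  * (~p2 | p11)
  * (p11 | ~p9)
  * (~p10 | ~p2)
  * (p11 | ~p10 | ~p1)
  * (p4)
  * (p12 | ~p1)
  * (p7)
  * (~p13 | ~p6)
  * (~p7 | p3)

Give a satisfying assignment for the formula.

(p4) is a unit clause, so p4 = True.
The clause (p7) is unit: p7 must be True.
Unit propagation: (~p5) forces p5 = False.
(~p2) is a unit clause, so p2 = False.
Unit propagation: (~p9) forces p9 = False.
(~p10) is a unit clause, so p10 = False.
The clause (~p8) is unit: p8 must be False.
The clause (p3) is unit: p3 must be True.
Pure literal: p6 appears only negated; assign p6 = False.
p11 occurs only negated in the remaining clauses — set p11 = False.
Set p1 = True and propagate.
  then p12 is forced to True.
p13 is now unconstrained; take p13 = True.
Every clause has at least one true literal under this assignment.

p1=T, p2=F, p3=T, p4=T, p5=F, p6=F, p7=T, p8=F, p9=F, p10=F, p11=F, p12=T, p13=T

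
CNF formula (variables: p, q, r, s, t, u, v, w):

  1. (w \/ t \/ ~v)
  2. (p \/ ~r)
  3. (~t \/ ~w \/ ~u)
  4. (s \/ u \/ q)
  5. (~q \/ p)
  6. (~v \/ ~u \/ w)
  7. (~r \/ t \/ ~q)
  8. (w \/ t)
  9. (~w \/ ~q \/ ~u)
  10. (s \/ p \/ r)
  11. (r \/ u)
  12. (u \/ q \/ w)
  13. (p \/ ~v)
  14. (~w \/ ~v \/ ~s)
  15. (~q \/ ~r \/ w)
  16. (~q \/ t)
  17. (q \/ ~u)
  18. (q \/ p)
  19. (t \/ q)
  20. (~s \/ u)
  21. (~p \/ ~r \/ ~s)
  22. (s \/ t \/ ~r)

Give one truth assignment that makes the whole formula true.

p = T, q = T, r = F, s = F, t = T, u = T, v = F, w = F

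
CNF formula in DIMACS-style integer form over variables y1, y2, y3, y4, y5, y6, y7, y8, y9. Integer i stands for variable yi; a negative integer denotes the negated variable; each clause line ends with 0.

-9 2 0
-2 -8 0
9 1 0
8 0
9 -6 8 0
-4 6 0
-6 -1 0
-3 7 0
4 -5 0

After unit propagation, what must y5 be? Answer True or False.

False

Unit clause (y8) sets y8 = True.
(!y8 || !y2): since y8 = True, the clause reduces to (!y2). y2 = False.
In (!y9 || y2), y2 is now false; !y9 must hold, so y9 = False.
(y1 || y9) with y9 = False leaves only y1, so y1 = True.
(!y6 || !y1) with y1 = True leaves only !y6, so y6 = False.
(!y4 || y6) with y6 = False leaves only !y4, so y4 = False.
(!y5 || y4) with y4 = False leaves only !y5, so y5 = False.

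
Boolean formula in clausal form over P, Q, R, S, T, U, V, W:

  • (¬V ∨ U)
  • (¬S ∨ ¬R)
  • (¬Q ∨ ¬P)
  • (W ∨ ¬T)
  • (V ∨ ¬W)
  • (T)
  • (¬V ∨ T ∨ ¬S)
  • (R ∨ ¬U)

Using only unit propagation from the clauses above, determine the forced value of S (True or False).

False

(T) is a unit clause: T = True.
(W ∨ ¬T): since T = True, the clause reduces to (W). W = True.
In (¬W ∨ V), ¬W is now false; V must hold, so V = True.
(U ∨ ¬V) with V = True leaves only U, so U = True.
In (¬U ∨ R), ¬U is now false; R must hold, so R = True.
(¬R ∨ ¬S) with R = True leaves only ¬S, so S = False.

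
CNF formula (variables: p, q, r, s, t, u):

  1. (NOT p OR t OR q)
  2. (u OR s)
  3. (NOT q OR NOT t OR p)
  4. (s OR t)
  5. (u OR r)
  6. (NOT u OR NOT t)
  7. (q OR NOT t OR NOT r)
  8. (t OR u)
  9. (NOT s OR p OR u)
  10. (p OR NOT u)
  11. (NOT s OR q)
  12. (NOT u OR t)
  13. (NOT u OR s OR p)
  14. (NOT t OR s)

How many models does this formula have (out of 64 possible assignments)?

The models are:
  p=1 q=1 r=1 s=1 t=1 u=0
Count: 1.

1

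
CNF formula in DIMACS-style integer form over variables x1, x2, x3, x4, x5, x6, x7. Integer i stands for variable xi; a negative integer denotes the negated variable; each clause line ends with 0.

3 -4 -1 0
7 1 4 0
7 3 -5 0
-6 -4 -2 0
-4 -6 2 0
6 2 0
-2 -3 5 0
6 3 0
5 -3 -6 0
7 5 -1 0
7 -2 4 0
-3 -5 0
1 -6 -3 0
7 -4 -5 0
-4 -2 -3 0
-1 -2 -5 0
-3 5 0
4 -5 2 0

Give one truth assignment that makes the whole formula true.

x1=0, x2=0, x3=0, x4=0, x5=0, x6=1, x7=1

Pure literal: x7 appears only positively; assign x7 = True.
Branch on x1: take x1 = False.
For the remaining variables, x2 = False, x3 = False, x4 = False, x5 = False, x6 = True works.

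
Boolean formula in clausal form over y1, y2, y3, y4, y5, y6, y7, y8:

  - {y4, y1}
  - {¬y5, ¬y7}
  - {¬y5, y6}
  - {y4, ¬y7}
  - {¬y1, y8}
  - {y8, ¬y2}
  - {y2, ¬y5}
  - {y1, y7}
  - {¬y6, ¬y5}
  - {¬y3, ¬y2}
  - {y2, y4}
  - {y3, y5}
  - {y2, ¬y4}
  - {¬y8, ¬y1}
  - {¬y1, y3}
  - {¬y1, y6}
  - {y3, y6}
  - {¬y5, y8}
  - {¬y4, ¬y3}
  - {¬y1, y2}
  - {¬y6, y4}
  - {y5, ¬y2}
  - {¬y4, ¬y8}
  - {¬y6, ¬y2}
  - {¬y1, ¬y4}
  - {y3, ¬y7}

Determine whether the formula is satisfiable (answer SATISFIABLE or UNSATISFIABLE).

UNSATISFIABLE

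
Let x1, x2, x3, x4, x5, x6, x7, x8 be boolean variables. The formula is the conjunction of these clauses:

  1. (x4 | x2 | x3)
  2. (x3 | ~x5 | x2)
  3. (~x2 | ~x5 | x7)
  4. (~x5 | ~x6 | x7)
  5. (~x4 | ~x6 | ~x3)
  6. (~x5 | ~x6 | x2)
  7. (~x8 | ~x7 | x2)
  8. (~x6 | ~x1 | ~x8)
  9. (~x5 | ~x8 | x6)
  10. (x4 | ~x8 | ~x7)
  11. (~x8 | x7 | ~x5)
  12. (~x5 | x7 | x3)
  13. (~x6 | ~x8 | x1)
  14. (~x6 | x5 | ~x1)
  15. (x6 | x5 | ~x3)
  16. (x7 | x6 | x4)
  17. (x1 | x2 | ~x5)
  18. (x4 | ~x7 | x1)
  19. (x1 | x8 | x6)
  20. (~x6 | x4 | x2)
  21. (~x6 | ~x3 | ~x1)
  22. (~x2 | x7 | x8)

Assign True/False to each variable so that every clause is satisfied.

x1=F, x2=T, x3=F, x4=T, x5=T, x6=T, x7=T, x8=F

Check each clause:
  1. (x3 | x2 | x4) — x2 is true.
  2. (x3 | x2 | ~x5) — x2 is true.
  3. (~x5 | x7 | ~x2) — x7 is true.
  4. (~x6 | x7 | ~x5) — x7 is true.
  5. (~x6 | ~x3 | ~x4) — ~x3 is true.
  6. (x2 | ~x5 | ~x6) — x2 is true.
  7. (~x8 | ~x7 | x2) — ~x8 is true.
  8. (~x6 | ~x8 | ~x1) — ~x8 is true.
  9. (~x8 | x6 | ~x5) — ~x8 is true.
  10. (~x7 | x4 | ~x8) — ~x8 is true.
  11. (~x5 | ~x8 | x7) — ~x8 is true.
  12. (x3 | x7 | ~x5) — x7 is true.
  13. (~x8 | x1 | ~x6) — ~x8 is true.
  14. (~x1 | ~x6 | x5) — x5 is true.
  15. (~x3 | x5 | x6) — x5 is true.
  16. (x4 | x7 | x6) — x4 is true.
  17. (~x5 | x1 | x2) — x2 is true.
  18. (~x7 | x4 | x1) — x4 is true.
  19. (x1 | x6 | x8) — x6 is true.
  20. (~x6 | x4 | x2) — x2 is true.
  21. (~x3 | ~x1 | ~x6) — ~x3 is true.
  22. (x8 | x7 | ~x2) — x7 is true.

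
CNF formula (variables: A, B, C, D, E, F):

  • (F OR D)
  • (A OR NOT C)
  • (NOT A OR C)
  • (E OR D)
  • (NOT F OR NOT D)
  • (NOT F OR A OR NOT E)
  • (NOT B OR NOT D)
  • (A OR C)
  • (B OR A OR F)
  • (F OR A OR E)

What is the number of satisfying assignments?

4

Satisfying assignments:
  A=1 B=0 C=1 D=0 E=1 F=1
  A=1 B=0 C=1 D=1 E=0 F=0
  A=1 B=0 C=1 D=1 E=1 F=0
  A=1 B=1 C=1 D=0 E=1 F=1
That's 4 in total.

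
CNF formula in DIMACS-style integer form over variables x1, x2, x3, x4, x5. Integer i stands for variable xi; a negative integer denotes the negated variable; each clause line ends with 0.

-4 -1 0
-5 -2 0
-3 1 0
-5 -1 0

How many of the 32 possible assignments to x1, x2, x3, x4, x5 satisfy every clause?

10

Split on x1, then x5.
  x1=1, x5=1: a clause becomes empty — 0.
  x1=1, x5=0: remaining (x2,x3,x4) ∈ {(0,0,0); (0,1,0); (1,0,0); (1,1,0)} — 4.
  x1=0, x5=1: remaining (x2,x3,x4) ∈ {(0,0,0); (0,0,1)} — 2.
  x1=0, x5=0: remaining (x2,x3,x4) ∈ {(0,0,0); (0,0,1); (1,0,0); (1,0,1)} — 4.
Total: 0 + 4 + 2 + 4 = 10.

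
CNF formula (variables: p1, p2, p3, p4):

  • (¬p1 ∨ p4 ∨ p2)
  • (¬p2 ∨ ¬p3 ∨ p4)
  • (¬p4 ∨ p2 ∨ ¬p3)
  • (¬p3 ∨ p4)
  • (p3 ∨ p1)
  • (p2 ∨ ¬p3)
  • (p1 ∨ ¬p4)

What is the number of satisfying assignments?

4

The models are:
  p1=1 p2=0 p3=0 p4=1
  p1=1 p2=1 p3=0 p4=0
  p1=1 p2=1 p3=0 p4=1
  p1=1 p2=1 p3=1 p4=1
Count: 4.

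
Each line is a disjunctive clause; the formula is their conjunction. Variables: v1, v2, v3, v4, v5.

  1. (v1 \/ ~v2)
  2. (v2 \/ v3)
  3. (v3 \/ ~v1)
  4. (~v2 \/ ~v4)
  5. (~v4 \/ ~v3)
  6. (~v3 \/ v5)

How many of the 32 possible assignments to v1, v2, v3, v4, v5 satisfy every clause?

3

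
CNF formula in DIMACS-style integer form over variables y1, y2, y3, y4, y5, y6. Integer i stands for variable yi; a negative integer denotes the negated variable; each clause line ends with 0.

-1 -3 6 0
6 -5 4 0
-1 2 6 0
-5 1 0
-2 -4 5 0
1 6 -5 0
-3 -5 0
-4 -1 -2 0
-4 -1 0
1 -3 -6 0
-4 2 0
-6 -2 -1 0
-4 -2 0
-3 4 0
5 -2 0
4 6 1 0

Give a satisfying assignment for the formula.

y1=True  y2=False  y3=False  y4=False  y5=False  y6=True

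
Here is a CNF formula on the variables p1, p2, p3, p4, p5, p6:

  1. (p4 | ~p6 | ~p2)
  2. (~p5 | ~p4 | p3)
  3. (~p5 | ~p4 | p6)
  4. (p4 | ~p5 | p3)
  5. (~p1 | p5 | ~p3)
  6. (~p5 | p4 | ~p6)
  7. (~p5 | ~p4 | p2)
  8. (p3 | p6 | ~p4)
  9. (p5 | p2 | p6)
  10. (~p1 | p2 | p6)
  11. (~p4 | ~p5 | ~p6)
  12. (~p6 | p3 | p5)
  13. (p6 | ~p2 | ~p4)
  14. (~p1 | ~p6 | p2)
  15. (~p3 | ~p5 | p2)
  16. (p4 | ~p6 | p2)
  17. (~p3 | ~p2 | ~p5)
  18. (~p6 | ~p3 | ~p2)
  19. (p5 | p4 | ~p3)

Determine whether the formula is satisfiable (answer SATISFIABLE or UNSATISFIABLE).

p1 occurs only negated in the remaining clauses — set p1 = False.
Branch on p2: take p2 = True.
Set p3 = False and propagate.
The remaining clauses are satisfied by p4 = False, p5 = False, p6 = False.
Every clause has at least one true literal under this assignment.
So p1 = False, p2 = True, p3 = False, p4 = False, p5 = False, p6 = False is a satisfying assignment.

SATISFIABLE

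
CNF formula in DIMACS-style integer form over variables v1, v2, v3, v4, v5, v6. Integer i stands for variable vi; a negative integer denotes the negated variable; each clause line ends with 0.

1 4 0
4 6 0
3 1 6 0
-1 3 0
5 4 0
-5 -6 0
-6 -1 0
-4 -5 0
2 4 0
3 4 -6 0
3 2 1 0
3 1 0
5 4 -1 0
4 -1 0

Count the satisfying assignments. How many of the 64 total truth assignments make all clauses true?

6

Satisfying assignments:
  v1=0 v2=0 v3=1 v4=1 v5=0 v6=0
  v1=0 v2=0 v3=1 v4=1 v5=0 v6=1
  v1=0 v2=1 v3=1 v4=1 v5=0 v6=0
  v1=0 v2=1 v3=1 v4=1 v5=0 v6=1
  v1=1 v2=0 v3=1 v4=1 v5=0 v6=0
  v1=1 v2=1 v3=1 v4=1 v5=0 v6=0
Count: 6.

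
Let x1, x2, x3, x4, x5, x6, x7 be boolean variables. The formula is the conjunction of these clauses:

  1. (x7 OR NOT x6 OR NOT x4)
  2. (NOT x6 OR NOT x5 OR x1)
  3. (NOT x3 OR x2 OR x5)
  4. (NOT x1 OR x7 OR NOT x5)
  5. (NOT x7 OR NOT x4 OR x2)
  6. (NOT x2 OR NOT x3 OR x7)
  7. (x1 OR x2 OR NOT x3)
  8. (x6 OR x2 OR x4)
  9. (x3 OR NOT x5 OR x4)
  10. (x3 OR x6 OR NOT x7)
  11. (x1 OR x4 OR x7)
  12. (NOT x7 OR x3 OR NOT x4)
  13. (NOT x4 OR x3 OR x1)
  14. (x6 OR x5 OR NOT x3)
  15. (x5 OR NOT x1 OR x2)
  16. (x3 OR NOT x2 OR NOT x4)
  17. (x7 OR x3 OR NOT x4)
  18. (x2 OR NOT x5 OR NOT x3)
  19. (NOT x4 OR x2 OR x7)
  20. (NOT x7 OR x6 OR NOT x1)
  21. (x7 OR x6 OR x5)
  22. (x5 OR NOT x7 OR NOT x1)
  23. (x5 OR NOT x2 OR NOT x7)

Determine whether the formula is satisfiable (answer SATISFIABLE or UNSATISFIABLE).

SATISFIABLE

Try x1 = True.
Try x2 = True.
Set x3 = True and propagate.
  then x7 is forced to True.
  then x6 is forced to True.
  then x5 is forced to True.
x4 is now unconstrained; take x4 = True.
So x1=T  x2=T  x3=T  x4=T  x5=T  x6=T  x7=T is a satisfying assignment.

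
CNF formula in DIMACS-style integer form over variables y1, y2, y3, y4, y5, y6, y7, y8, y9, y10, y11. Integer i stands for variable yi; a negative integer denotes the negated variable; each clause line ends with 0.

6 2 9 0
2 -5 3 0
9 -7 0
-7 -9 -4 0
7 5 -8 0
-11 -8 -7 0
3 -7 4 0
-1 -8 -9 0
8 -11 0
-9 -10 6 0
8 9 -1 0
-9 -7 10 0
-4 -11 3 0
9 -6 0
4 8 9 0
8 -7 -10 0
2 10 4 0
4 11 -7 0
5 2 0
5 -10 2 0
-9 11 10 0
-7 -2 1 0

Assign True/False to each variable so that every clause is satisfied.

y1=0, y2=1, y3=1, y4=0, y5=1, y6=0, y7=0, y8=1, y9=0, y10=0, y11=1

y3 occurs only positively in the remaining clauses — set y3 = True.
Try y1 = False.
Branch on y2: take y2 = True.
  then y7 is forced to False.
For the remaining variables, y4 = False, y5 = True, y6 = False, y8 = True, y9 = False, y10 = False, y11 = True works.
Every clause has at least one true literal under this assignment.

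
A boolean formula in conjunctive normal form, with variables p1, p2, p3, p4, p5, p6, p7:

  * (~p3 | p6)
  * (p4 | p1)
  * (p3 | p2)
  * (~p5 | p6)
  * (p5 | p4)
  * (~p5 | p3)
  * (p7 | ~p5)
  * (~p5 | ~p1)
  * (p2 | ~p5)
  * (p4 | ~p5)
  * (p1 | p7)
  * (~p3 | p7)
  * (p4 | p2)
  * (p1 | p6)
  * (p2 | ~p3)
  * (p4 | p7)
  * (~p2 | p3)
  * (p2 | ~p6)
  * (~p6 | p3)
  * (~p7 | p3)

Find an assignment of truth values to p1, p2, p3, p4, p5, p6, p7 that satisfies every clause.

p1 = False, p2 = True, p3 = True, p4 = True, p5 = True, p6 = True, p7 = True

Check each clause:
  1. (p6 | ~p3) — p6 is true.
  2. (p4 | p1) — p4 is true.
  3. (p3 | p2) — p2 is true.
  4. (p6 | ~p5) — p6 is true.
  5. (p4 | p5) — p4 is true.
  6. (~p5 | p3) — p3 is true.
  7. (p7 | ~p5) — p7 is true.
  8. (~p1 | ~p5) — ~p1 is true.
  9. (~p5 | p2) — p2 is true.
  10. (~p5 | p4) — p4 is true.
  11. (p7 | p1) — p7 is true.
  12. (~p3 | p7) — p7 is true.
  13. (p4 | p2) — p2 is true.
  14. (p1 | p6) — p6 is true.
  15. (~p3 | p2) — p2 is true.
  16. (p7 | p4) — p4 is true.
  17. (~p2 | p3) — p3 is true.
  18. (p2 | ~p6) — p2 is true.
  19. (~p6 | p3) — p3 is true.
  20. (~p7 | p3) — p3 is true.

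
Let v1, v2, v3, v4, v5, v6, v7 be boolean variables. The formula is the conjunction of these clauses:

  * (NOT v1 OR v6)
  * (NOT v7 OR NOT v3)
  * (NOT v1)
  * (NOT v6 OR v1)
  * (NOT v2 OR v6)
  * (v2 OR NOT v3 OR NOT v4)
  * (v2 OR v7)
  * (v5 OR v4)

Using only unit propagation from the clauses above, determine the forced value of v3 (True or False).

(NOT v1) stands alone — v1 = False.
From (v1 OR NOT v6) and v1 = False: v6 = False.
(NOT v2 OR v6) with v6 = False leaves only NOT v2, so v2 = False.
From (v7 OR v2) and v2 = False: v7 = True.
(NOT v7 OR NOT v3): since v7 = True, the clause reduces to (NOT v3). v3 = False.

False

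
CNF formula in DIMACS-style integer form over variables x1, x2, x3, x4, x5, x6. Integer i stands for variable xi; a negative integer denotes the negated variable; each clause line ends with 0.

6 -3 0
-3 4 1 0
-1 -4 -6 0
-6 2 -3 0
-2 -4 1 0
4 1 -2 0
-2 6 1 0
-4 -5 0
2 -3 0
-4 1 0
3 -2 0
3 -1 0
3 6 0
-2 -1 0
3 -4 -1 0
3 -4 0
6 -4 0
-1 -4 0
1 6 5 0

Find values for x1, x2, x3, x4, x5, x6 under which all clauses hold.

Branch on x1: take x1 = False.
  then x4 is forced to False.
  then x3 is forced to False.
  then x2 is forced to False.
  then x6 is forced to True.
x5 is now unconstrained; take x5 = True.
Every clause has at least one true literal under this assignment.

x1=F, x2=F, x3=F, x4=F, x5=T, x6=T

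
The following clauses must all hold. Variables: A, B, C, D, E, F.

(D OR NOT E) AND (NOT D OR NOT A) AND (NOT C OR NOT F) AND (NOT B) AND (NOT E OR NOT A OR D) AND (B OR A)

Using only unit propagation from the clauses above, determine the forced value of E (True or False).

False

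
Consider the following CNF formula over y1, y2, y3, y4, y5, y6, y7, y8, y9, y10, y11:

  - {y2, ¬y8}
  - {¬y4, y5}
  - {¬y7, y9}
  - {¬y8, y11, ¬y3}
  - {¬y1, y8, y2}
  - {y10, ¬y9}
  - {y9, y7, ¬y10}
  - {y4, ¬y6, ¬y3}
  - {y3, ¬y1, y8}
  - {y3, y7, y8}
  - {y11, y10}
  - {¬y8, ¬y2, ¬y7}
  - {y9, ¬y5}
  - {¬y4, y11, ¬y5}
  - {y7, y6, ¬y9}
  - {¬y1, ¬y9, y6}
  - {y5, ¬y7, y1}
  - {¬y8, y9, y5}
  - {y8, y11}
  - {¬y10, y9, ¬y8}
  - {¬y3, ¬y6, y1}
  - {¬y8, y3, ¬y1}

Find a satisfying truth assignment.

y1=F, y2=T, y3=T, y4=F, y5=T, y6=F, y7=T, y8=F, y9=T, y10=T, y11=T

Pure literal: y11 appears only positively; assign y11 = True.
Branch on y1: take y1 = False.
The remaining clauses are satisfied by y2 = True, y3 = True, y4 = False, y5 = True, y6 = False, y7 = True, y8 = False, y9 = True, y10 = True.
Every clause has at least one true literal under this assignment.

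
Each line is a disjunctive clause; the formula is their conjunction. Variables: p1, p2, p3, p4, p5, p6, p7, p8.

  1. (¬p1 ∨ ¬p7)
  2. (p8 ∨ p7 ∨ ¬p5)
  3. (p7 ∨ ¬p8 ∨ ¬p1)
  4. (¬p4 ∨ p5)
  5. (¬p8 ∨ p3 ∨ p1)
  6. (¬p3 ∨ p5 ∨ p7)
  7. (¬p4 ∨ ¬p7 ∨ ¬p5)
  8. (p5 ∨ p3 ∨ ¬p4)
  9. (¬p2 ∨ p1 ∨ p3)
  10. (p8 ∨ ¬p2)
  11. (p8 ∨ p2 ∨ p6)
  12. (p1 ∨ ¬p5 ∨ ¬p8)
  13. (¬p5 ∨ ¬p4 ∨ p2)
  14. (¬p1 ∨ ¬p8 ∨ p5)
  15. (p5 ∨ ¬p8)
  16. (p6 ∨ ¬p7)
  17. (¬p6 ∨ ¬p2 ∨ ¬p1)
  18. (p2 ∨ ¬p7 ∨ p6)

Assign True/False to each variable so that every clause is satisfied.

p1=F  p2=F  p3=F  p4=F  p5=T  p6=T  p7=T  p8=F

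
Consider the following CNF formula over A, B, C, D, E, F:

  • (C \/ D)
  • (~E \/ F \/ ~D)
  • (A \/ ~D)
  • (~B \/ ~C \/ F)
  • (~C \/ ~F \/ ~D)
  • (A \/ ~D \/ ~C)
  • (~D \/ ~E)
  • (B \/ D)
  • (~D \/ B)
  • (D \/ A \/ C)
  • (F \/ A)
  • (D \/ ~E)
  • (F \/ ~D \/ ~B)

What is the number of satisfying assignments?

3

The models are:
  A=F B=T C=T D=F E=F F=T
  A=T B=T C=F D=T E=F F=T
  A=T B=T C=T D=F E=F F=T
That's 3 in total.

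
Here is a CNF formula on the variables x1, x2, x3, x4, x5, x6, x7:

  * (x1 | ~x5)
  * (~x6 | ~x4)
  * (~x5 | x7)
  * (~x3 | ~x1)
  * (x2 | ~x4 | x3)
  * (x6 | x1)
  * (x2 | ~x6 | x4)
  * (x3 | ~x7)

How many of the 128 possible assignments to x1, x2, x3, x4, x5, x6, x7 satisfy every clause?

7

Split on x1, then x3.
  x1=T, x3=T: a clause becomes empty — 0.
  x1=T, x3=F: remaining (x2,x4,x5,x6,x7) ∈ {(F,F,F,F,F); (T,F,F,F,F); (T,F,F,T,F); (T,T,F,F,F)} — 4.
  x1=F, x3=T: remaining (x2,x4,x5,x6,x7) ∈ {(T,F,F,T,F); (T,F,F,T,T)} — 2.
  x1=F, x3=F: remaining (x2,x4,x5,x6,x7) ∈ {(T,F,F,T,F)} — 1.
Total: 0 + 4 + 2 + 1 = 7.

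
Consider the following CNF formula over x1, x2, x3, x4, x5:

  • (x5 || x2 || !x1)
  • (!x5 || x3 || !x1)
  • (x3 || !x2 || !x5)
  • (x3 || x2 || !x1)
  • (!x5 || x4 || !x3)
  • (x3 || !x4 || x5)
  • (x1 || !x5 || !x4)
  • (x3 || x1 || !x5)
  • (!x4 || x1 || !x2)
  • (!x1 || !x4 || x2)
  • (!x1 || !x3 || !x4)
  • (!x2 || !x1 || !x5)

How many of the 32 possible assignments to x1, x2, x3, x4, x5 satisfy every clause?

7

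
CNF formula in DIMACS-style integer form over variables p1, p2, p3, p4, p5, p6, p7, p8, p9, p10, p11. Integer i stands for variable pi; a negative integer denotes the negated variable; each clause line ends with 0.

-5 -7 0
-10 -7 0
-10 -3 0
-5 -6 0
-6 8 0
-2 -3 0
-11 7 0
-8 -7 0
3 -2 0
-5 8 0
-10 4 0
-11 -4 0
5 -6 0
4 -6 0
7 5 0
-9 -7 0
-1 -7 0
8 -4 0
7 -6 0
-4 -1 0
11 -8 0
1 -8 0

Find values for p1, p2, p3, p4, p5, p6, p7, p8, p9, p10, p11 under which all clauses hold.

Pure literal: p2 appears only negated; assign p2 = False.
Pure literal: p6 appears only negated; assign p6 = False.
Branch on p1: take p1 = False.
  then p8 is forced to False.
  then p5 is forced to False.
  then p7 is forced to True.
  then p10 is forced to False.
  then p9 is forced to False.
  then p4 is forced to False.
p3, p11 are now unconstrained; take p3 = False, p11 = False.
Check each clause:
  1. (¬p7 ∨ ¬p5) — ¬p5 is true.
  2. (¬p10 ∨ ¬p7) — ¬p10 is true.
  3. (¬p10 ∨ ¬p3) — ¬p3 is true.
  4. (¬p5 ∨ ¬p6) — ¬p6 is true.
  5. (¬p6 ∨ p8) — ¬p6 is true.
  6. (¬p3 ∨ ¬p2) — ¬p3 is true.
  7. (p7 ∨ ¬p11) — ¬p11 is true.
  8. (¬p7 ∨ ¬p8) — ¬p8 is true.
  9. (p3 ∨ ¬p2) — ¬p2 is true.
  10. (¬p5 ∨ p8) — ¬p5 is true.
  11. (p4 ∨ ¬p10) — ¬p10 is true.
  12. (¬p4 ∨ ¬p11) — ¬p4 is true.
  13. (¬p6 ∨ p5) — ¬p6 is true.
  14. (p4 ∨ ¬p6) — ¬p6 is true.
  15. (p5 ∨ p7) — p7 is true.
  16. (¬p7 ∨ ¬p9) — ¬p9 is true.
  17. (¬p1 ∨ ¬p7) — ¬p1 is true.
  18. (p8 ∨ ¬p4) — ¬p4 is true.
  19. (p7 ∨ ¬p6) — ¬p6 is true.
  20. (¬p4 ∨ ¬p1) — ¬p4 is true.
  21. (¬p8 ∨ p11) — ¬p8 is true.
  22. (¬p8 ∨ p1) — ¬p8 is true.

p1 = False, p2 = False, p3 = False, p4 = False, p5 = False, p6 = False, p7 = True, p8 = False, p9 = False, p10 = False, p11 = False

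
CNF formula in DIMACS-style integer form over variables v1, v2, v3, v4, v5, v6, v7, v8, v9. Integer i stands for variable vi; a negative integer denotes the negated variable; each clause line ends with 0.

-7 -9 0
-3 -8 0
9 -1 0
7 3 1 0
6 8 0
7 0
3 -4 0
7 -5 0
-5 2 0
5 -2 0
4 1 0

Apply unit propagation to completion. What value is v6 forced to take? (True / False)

True

(v7) stands alone — v7 = True.
(!v7 || !v9) with v7 = True leaves only !v9, so v9 = False.
(v9 || !v1) with v9 = False leaves only !v1, so v1 = False.
(v4 || v1) with v1 = False leaves only v4, so v4 = True.
In (v3 || !v4), !v4 is now false; v3 must hold, so v3 = True.
(!v8 || !v3) with v3 = True leaves only !v8, so v8 = False.
From (v6 || v8) and v8 = False: v6 = True.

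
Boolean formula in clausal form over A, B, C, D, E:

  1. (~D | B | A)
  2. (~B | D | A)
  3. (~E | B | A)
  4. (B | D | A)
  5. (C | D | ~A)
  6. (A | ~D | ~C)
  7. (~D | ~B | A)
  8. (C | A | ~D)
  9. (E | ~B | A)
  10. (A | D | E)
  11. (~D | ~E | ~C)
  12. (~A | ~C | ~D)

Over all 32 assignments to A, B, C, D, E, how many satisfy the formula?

8

Case analysis on A and D:
  A=1, D=1: remaining (B,C,E) ∈ {(0,0,0); (0,0,1); (1,0,0); (1,0,1)} — 4.
  A=1, D=0: remaining (B,C,E) ∈ {(0,1,0); (0,1,1); (1,1,0); (1,1,1)} — 4.
  A=0, D=1: a clause becomes empty — 0.
  A=0, D=0: a clause becomes empty — 0.
Total: 4 + 4 + 0 + 0 = 8.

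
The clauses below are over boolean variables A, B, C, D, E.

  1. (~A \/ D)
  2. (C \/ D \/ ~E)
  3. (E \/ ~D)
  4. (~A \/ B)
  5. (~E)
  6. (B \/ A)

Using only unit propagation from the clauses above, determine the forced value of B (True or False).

True

(~E) is a unit clause: E = False.
(~D \/ E): since E = False, the clause reduces to (~D). D = False.
(D \/ ~A) with D = False leaves only ~A, so A = False.
In (A \/ B), A is now false; B must hold, so B = True.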